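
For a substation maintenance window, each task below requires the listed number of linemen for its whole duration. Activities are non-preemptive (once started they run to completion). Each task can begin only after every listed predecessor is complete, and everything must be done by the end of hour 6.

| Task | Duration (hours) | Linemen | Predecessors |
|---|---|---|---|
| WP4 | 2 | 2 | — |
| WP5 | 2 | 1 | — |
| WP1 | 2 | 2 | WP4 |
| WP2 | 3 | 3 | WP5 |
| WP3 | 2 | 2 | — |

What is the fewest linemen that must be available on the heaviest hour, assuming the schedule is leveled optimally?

5

Schedule WP4@1, WP5@1, WP1@3, WP2@3, WP3@1: h1:5  h2:5  h3:5  h4:5  h5:3  h6:0 — peak 5.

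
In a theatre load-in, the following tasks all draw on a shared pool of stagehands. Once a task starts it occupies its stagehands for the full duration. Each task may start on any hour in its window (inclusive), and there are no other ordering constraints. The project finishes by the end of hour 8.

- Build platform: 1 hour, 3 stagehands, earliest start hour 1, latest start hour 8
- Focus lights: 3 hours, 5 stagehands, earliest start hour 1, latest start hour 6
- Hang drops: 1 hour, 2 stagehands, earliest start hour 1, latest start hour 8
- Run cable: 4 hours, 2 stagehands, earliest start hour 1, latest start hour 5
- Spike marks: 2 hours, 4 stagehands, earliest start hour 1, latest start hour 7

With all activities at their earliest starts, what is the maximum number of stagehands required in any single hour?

16

Early-start schedule: Build platform@1, Focus lights@1, Hang drops@1, Run cable@1, Spike marks@1.
Load per hour: hour 1: 16, hour 2: 11, hour 3: 7, hour 4: 2, hour 5: 0, hour 6: 0, hour 7: 0, hour 8: 0.
Peak is 16.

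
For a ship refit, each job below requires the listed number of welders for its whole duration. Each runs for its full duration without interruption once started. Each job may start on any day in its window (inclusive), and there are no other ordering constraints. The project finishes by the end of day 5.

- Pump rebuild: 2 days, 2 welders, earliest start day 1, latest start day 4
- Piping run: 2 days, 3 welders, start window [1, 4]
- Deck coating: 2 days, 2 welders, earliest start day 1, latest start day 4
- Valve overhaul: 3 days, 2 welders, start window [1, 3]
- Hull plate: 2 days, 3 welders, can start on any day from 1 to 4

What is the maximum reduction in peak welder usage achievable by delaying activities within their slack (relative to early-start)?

Early-start peak: d1:12  d2:12  d3:2  d4:0  d5:0 ⇒ 12.
Leveled (Pump rebuild@1, Piping run@3, Deck coating@1, Valve overhaul@1, Hull plate@4): d1:6  d2:6  d3:5  d4:6  d5:3 ⇒ 6.
Reduction 12 − 6 = 6.

6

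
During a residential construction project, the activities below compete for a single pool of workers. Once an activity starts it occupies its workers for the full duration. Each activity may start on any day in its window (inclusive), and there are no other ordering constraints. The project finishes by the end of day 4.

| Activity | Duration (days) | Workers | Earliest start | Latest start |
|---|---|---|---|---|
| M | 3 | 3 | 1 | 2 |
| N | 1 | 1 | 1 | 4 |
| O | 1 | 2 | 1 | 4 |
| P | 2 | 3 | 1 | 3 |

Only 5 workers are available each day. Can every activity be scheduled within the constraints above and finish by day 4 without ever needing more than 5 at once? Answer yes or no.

The minimum achievable peak is 6; 5 < 6, so no feasible schedule stays within the cap.

no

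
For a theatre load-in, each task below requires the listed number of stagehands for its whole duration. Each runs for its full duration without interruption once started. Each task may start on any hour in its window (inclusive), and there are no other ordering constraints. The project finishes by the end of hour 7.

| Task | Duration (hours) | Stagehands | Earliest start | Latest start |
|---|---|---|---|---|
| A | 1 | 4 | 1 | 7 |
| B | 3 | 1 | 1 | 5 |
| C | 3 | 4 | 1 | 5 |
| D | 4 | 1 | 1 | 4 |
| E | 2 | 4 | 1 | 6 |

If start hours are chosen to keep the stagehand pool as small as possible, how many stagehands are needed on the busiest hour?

5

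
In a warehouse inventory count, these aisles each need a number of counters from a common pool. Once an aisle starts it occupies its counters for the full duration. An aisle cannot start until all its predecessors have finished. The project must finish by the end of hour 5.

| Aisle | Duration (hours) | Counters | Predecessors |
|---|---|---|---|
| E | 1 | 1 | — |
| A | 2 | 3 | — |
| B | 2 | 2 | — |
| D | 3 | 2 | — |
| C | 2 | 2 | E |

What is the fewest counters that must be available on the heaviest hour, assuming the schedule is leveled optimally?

Early-start (E@1, A@1, B@1, D@1, C@2) gives peak 9: h1:8  h2:9  h3:4  h4:0  h5:0.
Shift B→2, D→3, C→4.
Schedule E@1, A@1, B@2, D@3, C@4: h1:4  h2:5  h3:4  h4:4  h5:4 — peak 5.
Total counter-hours = 21 over 5 hours ⇒ peak ≥ ⌈21/5⌉ = 5, so 5 is optimal.

5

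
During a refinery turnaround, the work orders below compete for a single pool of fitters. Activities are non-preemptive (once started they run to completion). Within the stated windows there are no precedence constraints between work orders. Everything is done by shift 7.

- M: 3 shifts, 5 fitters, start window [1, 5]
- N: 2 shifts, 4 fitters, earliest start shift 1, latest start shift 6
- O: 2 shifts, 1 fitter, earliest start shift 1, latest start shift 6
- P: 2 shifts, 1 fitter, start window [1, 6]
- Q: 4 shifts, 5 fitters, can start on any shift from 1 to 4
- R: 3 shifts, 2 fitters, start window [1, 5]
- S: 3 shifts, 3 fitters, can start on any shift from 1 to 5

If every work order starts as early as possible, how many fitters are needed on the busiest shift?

21

Early-start schedule: M@1, N@1, O@1, P@1, Q@1, R@1, S@1.
Load per shift: shift 1: 21, shift 2: 21, shift 3: 15, shift 4: 5, shift 5: 0, shift 6: 0, shift 7: 0.
Peak is 21.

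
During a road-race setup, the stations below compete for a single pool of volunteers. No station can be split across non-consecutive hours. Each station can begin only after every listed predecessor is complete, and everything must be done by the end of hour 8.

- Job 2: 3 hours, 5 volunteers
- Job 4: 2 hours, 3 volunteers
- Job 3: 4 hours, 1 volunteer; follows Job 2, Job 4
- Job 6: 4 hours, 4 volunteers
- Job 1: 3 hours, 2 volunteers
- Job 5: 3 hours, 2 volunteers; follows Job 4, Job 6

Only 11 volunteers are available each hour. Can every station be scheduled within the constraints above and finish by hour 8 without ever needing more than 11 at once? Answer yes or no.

no

The minimum achievable peak is 12; 11 < 12, so no feasible schedule stays within the cap.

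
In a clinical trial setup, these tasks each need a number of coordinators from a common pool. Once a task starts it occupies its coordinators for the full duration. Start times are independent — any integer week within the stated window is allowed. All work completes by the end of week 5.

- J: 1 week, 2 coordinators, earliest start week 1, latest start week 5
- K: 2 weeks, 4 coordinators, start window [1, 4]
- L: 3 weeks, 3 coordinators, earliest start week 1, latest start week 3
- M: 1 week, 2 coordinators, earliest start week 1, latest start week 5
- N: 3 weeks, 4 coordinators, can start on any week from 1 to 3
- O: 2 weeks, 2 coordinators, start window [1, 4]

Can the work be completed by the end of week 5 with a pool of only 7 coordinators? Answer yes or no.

no

Total coordinator-weeks = 37; over 5 weeks the average is 37/5 > 7, so some week must exceed 7.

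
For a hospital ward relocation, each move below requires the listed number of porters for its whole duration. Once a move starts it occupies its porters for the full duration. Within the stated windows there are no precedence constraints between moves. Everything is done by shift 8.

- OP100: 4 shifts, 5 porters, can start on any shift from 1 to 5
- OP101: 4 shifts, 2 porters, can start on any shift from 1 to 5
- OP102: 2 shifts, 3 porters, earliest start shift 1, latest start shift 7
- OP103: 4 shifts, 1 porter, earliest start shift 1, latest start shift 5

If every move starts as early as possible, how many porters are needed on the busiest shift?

11

Early-start schedule: OP100@1, OP101@1, OP102@1, OP103@1.
Load per shift: shift 1: 11, shift 2: 11, shift 3: 8, shift 4: 8, shift 5: 0, shift 6: 0, shift 7: 0, shift 8: 0.
Peak is 11.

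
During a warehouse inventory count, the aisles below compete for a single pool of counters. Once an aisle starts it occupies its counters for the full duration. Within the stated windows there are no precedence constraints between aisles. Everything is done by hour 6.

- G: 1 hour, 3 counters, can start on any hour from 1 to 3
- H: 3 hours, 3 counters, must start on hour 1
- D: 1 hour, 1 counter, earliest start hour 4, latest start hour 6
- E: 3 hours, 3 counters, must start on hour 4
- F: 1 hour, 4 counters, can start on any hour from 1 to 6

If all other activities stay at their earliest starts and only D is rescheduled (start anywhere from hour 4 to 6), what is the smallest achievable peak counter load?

10

D@4: h1:10  h2:3  h3:3  h4:4  h5:3  h6:3 → peak 10
D@5: h1:10  h2:3  h3:3  h4:3  h5:4  h6:3 → peak 10
D@6: h1:10  h2:3  h3:3  h4:3  h5:3  h6:4 → peak 10
Best is D@4, peak 10.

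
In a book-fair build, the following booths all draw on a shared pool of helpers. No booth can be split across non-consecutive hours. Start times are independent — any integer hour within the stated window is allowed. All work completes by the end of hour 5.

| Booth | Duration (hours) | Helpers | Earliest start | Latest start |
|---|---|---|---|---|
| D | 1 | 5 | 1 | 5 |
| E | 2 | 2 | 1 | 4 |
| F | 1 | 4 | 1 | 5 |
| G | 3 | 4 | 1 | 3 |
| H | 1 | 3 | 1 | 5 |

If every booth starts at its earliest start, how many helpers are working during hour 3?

At early start, hour 3 has: G.
Demand: 4 = 4.

4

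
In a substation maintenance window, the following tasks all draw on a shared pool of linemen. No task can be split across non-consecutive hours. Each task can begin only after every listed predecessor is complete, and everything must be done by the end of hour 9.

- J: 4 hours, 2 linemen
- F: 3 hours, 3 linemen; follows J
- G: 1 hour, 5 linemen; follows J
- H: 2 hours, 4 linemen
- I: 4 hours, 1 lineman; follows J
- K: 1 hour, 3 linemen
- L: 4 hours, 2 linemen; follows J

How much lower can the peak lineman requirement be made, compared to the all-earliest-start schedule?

5

Early-start peak: h1:9  h2:6  h3:2  h4:2  h5:11  h6:6  h7:6  h8:3  h9:0 ⇒ 11.
Leveled (J@1, F@5, G@9, H@1, I@5, K@3, L@5): h1:6  h2:6  h3:5  h4:2  h5:6  h6:6  h7:6  h8:3  h9:5 ⇒ 6.
Reduction 11 − 6 = 5.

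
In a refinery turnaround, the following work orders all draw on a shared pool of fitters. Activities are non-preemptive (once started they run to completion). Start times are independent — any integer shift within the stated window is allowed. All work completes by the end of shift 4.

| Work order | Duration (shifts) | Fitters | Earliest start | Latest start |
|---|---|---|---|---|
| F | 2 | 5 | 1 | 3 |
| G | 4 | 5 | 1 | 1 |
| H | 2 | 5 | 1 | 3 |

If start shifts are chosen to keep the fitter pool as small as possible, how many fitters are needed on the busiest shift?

10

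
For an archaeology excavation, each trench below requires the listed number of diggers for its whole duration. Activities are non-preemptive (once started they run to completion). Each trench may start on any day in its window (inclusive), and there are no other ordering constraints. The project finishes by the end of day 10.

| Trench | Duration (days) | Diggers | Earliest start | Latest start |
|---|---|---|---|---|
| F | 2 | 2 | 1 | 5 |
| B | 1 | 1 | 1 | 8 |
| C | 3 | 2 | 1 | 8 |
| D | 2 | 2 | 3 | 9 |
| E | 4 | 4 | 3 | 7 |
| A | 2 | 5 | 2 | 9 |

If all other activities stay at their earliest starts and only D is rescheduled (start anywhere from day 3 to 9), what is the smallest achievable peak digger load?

11

D@3: d1:5  d2:9  d3:13  d4:6  d5:4  d6:4  d7:0  d8:0  d9:0  d10:0 → peak 13
D@4: d1:5  d2:9  d3:11  d4:6  d5:6  d6:4  d7:0  d8:0  d9:0  d10:0 → peak 11
D@5: d1:5  d2:9  d3:11  d4:4  d5:6  d6:6  d7:0  d8:0  d9:0  d10:0 → peak 11
D@6: d1:5  d2:9  d3:11  d4:4  d5:4  d6:6  d7:2  d8:0  d9:0  d10:0 → peak 11
D@7: d1:5  d2:9  d3:11  d4:4  d5:4  d6:4  d7:2  d8:2  d9:0  d10:0 → peak 11
D@8: d1:5  d2:9  d3:11  d4:4  d5:4  d6:4  d7:0  d8:2  d9:2  d10:0 → peak 11
D@9: d1:5  d2:9  d3:11  d4:4  d5:4  d6:4  d7:0  d8:0  d9:2  d10:2 → peak 11
Best is D@4, peak 11.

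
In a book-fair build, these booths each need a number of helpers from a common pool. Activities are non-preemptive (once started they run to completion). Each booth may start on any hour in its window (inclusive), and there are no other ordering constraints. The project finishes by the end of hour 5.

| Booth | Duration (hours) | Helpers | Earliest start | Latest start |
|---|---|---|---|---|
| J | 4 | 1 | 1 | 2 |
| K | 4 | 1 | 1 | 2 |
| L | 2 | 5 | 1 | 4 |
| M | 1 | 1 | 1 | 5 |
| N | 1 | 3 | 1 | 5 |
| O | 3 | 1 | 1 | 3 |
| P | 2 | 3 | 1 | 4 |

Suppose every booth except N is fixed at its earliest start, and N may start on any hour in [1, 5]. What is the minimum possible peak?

N@1: h1:15  h2:11  h3:3  h4:2  h5:0 → peak 15
N@2: h1:12  h2:14  h3:3  h4:2  h5:0 → peak 14
N@3: h1:12  h2:11  h3:6  h4:2  h5:0 → peak 12
N@4: h1:12  h2:11  h3:3  h4:5  h5:0 → peak 12
N@5: h1:12  h2:11  h3:3  h4:2  h5:3 → peak 12
Best is N@3, peak 12.

12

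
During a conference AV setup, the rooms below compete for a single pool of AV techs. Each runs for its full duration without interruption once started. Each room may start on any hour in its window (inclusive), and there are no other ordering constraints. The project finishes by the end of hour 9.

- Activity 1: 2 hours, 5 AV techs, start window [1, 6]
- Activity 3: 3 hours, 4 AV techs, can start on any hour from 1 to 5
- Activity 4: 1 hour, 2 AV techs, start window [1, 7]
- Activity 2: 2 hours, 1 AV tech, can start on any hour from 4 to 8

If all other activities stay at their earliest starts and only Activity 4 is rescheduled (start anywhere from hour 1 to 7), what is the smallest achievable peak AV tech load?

9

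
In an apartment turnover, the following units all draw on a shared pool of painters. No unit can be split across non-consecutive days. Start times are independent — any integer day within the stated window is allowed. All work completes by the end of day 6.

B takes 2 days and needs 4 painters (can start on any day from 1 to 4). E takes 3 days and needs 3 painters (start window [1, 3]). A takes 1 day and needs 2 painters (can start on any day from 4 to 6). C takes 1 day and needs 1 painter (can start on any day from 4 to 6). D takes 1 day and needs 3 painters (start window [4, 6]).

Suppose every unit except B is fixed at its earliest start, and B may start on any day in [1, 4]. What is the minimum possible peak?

7

B@1: d1:7  d2:7  d3:3  d4:6  d5:0  d6:0 → peak 7
B@2: d1:3  d2:7  d3:7  d4:6  d5:0  d6:0 → peak 7
B@3: d1:3  d2:3  d3:7  d4:10  d5:0  d6:0 → peak 10
B@4: d1:3  d2:3  d3:3  d4:10  d5:4  d6:0 → peak 10
Best is B@1, peak 7.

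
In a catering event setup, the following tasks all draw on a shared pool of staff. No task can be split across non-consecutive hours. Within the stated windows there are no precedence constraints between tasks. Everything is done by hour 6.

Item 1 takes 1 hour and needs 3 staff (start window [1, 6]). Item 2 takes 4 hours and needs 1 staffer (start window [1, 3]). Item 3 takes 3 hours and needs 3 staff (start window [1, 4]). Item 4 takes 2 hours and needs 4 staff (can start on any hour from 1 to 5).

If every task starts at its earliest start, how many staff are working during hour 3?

At early start, hour 3 has: Item 2, Item 3.
Demand: 1 + 3 = 4.

4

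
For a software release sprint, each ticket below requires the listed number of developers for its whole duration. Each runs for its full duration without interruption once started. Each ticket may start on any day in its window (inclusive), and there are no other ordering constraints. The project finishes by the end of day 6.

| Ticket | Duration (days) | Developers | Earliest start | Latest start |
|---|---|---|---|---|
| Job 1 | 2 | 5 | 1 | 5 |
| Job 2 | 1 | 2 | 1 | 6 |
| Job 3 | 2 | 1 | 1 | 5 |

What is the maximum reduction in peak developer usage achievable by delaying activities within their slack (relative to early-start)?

Early-start peak: d1:8  d2:6  d3:0  d4:0  d5:0  d6:0 ⇒ 8.
Leveled (Job 1@1, Job 2@3, Job 3@3): d1:5  d2:5  d3:3  d4:1  d5:0  d6:0 ⇒ 5.
Reduction 8 − 5 = 3.

3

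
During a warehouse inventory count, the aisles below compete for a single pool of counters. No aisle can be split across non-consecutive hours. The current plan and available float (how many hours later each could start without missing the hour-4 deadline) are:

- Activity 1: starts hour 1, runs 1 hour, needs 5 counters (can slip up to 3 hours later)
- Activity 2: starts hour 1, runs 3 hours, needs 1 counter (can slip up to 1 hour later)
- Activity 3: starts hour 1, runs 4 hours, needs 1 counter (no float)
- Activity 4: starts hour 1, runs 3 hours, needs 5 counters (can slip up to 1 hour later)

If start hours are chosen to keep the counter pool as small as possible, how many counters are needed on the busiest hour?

Early-start (Activity 1@1, Activity 2@1, Activity 3@1, Activity 4@1) gives peak 12: h1:12  h2:7  h3:7  h4:1.
Shift Activity 4→2.
Schedule Activity 1@1, Activity 2@1, Activity 3@1, Activity 4@2: h1:7  h2:7  h3:7  h4:6 — peak 7.
Total counter-hours = 27 over 4 hours ⇒ peak ≥ ⌈27/4⌉ = 7, so 7 is optimal.

7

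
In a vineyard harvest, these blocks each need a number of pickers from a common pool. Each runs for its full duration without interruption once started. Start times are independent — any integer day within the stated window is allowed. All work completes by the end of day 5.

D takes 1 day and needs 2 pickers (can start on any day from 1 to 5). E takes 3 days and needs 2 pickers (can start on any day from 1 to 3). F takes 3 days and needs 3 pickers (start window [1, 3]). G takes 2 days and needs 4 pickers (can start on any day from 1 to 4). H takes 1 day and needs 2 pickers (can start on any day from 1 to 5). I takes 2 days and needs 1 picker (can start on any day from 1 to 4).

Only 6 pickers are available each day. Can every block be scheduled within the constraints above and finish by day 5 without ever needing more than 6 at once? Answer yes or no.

Schedule D@1, E@2, F@1, G@4, H@5, I@1: d1:6  d2:6  d3:5  d4:6  d5:6 — peak 6 ≤ 6.

yes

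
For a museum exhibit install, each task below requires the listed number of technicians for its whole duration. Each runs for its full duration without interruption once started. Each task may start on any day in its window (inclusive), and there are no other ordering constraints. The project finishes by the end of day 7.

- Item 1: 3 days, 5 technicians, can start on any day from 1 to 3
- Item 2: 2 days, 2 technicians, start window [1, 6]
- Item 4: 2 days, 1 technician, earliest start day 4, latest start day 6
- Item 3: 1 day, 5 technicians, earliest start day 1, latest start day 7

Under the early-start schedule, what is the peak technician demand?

12

Early-start schedule: Item 1@1, Item 2@1, Item 4@4, Item 3@1.
Load per day: day 1: 12, day 2: 7, day 3: 5, day 4: 1, day 5: 1, day 6: 0, day 7: 0.
Peak is 12.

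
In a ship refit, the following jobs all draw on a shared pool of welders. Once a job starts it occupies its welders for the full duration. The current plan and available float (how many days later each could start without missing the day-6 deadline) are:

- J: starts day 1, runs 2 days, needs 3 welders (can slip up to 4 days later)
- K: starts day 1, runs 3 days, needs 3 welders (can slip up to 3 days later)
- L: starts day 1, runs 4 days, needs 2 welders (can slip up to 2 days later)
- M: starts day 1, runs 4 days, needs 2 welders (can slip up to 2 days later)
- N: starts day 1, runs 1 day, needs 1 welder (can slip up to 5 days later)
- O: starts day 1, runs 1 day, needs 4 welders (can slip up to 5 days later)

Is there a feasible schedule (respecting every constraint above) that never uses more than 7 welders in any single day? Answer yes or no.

yes

Schedule J@1, K@2, L@3, M@3, N@2, O@1: d1:7  d2:7  d3:7  d4:7  d5:4  d6:4 — peak 7 ≤ 7.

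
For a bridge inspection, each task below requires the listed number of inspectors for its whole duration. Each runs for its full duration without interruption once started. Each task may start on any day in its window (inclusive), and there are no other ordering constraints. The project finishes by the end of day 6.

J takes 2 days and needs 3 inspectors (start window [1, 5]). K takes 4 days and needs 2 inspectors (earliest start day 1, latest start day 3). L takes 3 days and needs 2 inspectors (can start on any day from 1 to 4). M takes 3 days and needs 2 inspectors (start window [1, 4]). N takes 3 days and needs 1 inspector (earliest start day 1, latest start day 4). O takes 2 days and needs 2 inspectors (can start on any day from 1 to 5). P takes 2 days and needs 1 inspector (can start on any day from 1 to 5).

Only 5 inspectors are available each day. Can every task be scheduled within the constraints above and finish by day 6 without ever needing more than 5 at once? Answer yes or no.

Total inspector-days = 35; over 6 days the average is 35/6 > 5, so some day must exceed 5.

no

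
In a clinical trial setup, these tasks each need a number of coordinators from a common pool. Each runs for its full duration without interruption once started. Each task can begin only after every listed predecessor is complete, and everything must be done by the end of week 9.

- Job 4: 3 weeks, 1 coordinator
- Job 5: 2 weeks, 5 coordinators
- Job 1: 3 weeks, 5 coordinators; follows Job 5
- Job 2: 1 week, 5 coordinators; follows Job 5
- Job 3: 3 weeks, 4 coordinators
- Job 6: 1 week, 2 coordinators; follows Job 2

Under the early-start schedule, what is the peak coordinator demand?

15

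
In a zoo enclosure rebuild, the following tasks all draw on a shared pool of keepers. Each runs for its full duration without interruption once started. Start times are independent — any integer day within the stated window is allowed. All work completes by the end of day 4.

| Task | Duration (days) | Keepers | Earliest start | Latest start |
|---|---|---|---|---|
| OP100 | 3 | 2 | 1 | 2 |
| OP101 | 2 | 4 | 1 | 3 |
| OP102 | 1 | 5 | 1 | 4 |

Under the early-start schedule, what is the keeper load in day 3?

2

At early start, day 3 has: OP100.
Demand: 2 = 2.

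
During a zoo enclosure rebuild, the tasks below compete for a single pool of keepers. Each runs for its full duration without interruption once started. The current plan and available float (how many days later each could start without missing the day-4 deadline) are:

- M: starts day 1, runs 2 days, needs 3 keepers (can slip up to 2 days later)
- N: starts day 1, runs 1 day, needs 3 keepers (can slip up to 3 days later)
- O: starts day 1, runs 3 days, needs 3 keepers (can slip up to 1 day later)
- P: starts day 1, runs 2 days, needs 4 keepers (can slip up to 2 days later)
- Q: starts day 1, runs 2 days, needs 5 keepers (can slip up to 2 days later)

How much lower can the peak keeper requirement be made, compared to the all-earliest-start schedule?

8

Early-start peak: d1:18  d2:15  d3:3  d4:0 ⇒ 18.
Leveled (M@1, N@1, O@2, P@1, Q@3): d1:10  d2:10  d3:8  d4:8 ⇒ 10.
Reduction 18 − 10 = 8.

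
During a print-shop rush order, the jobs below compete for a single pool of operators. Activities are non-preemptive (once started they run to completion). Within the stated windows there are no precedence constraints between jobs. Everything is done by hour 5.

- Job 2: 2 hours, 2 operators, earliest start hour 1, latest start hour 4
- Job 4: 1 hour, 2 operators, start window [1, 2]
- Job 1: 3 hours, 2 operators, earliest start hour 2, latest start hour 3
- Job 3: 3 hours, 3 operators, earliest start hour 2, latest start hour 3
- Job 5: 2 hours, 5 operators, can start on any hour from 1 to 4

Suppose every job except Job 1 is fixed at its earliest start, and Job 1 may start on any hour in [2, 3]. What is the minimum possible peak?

10

Job 1@2: h1:9  h2:12  h3:5  h4:5  h5:0 → peak 12
Job 1@3: h1:9  h2:10  h3:5  h4:5  h5:2 → peak 10
Best is Job 1@3, peak 10.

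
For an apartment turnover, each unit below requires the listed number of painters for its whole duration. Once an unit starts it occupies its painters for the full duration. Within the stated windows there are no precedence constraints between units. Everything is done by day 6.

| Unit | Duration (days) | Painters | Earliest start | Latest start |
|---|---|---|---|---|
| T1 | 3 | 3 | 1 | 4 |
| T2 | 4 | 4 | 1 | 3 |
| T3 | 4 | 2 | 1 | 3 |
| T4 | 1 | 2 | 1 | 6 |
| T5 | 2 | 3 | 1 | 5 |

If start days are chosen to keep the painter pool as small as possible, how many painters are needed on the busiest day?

Early-start (T1@1, T2@1, T3@1, T4@1, T5@1) gives peak 14: d1:14  d2:12  d3:9  d4:6  d5:0  d6:0.
Shift T4→4, T5→5.
Schedule T1@1, T2@1, T3@1, T4@4, T5@5: d1:9  d2:9  d3:9  d4:8  d5:3  d6:3 — peak 9.

9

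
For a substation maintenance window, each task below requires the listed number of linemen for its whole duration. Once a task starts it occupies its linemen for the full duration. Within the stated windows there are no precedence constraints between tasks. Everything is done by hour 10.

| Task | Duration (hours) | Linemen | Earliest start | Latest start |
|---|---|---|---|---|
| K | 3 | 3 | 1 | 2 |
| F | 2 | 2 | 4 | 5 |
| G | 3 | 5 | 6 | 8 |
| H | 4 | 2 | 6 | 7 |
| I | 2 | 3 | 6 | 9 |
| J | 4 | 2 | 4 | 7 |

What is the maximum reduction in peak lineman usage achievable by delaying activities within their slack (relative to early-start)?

Early-start peak: h1:3  h2:3  h3:3  h4:4  h5:4  h6:12  h7:12  h8:7  h9:2  h10:0 ⇒ 12.
Leveled (K@1, F@4, G@8, H@6, I@6, J@4): h1:3  h2:3  h3:3  h4:4  h5:4  h6:7  h7:7  h8:7  h9:7  h10:5 ⇒ 7.
Reduction 12 − 7 = 5.

5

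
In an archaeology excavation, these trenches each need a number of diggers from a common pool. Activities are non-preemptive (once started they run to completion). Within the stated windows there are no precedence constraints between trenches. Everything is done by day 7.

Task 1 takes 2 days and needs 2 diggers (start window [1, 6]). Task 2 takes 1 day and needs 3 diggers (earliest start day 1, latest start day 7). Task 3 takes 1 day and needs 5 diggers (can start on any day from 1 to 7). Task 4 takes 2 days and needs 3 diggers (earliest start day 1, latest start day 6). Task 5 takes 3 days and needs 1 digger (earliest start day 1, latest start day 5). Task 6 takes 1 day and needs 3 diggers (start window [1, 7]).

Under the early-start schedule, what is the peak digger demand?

Early-start schedule: Task 1@1, Task 2@1, Task 3@1, Task 4@1, Task 5@1, Task 6@1.
Load per day: day 1: 17, day 2: 6, day 3: 1, day 4: 0, day 5: 0, day 6: 0, day 7: 0.
Peak is 17.

17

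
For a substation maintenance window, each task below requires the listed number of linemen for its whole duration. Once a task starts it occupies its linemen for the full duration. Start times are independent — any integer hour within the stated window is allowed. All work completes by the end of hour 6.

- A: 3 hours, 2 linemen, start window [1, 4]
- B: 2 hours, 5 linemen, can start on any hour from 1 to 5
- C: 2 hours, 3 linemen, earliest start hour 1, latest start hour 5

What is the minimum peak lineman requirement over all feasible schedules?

Early-start (A@1, B@1, C@1) gives peak 10: h1:10  h2:10  h3:2  h4:0  h5:0  h6:0.
Shift B→4.
Schedule A@1, B@4, C@1: h1:5  h2:5  h3:2  h4:5  h5:5  h6:0 — peak 5.

5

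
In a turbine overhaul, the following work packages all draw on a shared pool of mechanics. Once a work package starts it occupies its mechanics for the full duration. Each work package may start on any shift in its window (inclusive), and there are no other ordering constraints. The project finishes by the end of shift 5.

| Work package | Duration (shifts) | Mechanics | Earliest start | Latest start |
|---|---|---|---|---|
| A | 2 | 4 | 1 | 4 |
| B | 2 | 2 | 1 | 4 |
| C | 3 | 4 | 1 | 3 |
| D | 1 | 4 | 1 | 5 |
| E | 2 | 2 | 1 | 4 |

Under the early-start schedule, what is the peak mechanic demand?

Early-start schedule: A@1, B@1, C@1, D@1, E@1.
Load per shift: shift 1: 16, shift 2: 12, shift 3: 4, shift 4: 0, shift 5: 0.
Peak is 16.

16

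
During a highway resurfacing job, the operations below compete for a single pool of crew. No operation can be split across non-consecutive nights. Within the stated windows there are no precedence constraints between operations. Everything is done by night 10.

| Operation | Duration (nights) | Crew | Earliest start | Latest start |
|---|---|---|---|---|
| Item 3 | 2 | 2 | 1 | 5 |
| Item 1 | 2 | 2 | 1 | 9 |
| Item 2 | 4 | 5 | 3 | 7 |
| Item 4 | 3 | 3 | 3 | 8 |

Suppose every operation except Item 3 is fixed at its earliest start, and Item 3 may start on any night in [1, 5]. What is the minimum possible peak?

Item 3@1: n1:4  n2:4  n3:8  n4:8  n5:8  n6:5  n7:0  n8:0  n9:0  n10:0 → peak 8
Item 3@2: n1:2  n2:4  n3:10  n4:8  n5:8  n6:5  n7:0  n8:0  n9:0  n10:0 → peak 10
Item 3@3: n1:2  n2:2  n3:10  n4:10  n5:8  n6:5  n7:0  n8:0  n9:0  n10:0 → peak 10
Item 3@4: n1:2  n2:2  n3:8  n4:10  n5:10  n6:5  n7:0  n8:0  n9:0  n10:0 → peak 10
Item 3@5: n1:2  n2:2  n3:8  n4:8  n5:10  n6:7  n7:0  n8:0  n9:0  n10:0 → peak 10
Best is Item 3@1, peak 8.

8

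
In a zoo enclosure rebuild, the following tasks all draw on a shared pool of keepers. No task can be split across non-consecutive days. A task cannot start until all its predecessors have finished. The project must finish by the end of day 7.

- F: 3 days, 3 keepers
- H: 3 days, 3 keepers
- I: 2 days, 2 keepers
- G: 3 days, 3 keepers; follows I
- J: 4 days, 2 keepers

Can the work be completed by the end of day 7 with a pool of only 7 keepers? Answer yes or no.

yes

Schedule F@1, H@4, I@1, G@5, J@1: d1:7  d2:7  d3:5  d4:5  d5:6  d6:6  d7:3 — peak 7 ≤ 7.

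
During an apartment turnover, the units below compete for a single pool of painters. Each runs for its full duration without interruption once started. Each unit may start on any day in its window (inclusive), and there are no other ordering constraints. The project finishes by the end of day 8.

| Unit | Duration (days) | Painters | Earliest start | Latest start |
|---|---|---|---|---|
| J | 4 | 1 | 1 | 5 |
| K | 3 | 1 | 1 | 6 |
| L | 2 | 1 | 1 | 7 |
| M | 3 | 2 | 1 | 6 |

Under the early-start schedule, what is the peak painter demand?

Early-start schedule: J@1, K@1, L@1, M@1.
Load per day: day 1: 5, day 2: 5, day 3: 4, day 4: 1, day 5: 0, day 6: 0, day 7: 0, day 8: 0.
Peak is 5.

5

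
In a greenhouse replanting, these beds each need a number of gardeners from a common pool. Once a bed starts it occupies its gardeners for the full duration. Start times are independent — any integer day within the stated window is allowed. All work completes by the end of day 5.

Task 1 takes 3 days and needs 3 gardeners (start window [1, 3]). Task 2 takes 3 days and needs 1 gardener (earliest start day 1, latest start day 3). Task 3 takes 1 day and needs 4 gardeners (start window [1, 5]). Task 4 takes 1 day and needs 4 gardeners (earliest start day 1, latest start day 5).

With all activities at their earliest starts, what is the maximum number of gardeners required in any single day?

12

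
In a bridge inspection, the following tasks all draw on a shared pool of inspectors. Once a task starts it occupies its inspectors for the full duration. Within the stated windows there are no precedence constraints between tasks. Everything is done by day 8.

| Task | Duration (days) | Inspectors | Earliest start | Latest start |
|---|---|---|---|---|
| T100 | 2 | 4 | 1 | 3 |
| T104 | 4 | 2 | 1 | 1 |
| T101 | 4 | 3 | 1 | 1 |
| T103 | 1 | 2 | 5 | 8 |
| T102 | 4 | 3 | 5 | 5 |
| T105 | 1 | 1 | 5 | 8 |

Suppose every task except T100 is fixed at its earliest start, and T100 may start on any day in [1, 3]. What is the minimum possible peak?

9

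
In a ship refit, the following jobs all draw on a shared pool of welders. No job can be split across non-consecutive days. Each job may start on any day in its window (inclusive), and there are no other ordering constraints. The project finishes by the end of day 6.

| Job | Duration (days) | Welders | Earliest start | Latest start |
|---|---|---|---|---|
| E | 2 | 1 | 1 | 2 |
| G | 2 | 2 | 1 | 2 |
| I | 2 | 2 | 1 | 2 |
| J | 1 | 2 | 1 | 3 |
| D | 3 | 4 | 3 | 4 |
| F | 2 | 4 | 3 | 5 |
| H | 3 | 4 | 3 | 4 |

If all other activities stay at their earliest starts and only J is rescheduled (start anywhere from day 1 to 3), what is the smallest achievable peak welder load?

J@1: d1:7  d2:5  d3:12  d4:12  d5:8  d6:0 → peak 12
J@2: d1:5  d2:7  d3:12  d4:12  d5:8  d6:0 → peak 12
J@3: d1:5  d2:5  d3:14  d4:12  d5:8  d6:0 → peak 14
Best is J@1, peak 12.

12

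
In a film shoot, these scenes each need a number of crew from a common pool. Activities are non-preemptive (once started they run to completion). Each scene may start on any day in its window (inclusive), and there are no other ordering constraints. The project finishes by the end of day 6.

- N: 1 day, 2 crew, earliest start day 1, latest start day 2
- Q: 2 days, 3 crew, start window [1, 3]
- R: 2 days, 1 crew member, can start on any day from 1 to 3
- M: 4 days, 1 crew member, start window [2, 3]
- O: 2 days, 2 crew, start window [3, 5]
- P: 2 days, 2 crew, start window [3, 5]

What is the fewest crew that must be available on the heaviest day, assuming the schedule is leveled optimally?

Early-start (N@1, Q@1, R@1, M@2, O@3, P@3) gives peak 6: d1:6  d2:5  d3:5  d4:5  d5:1  d6:0.
Shift R→2, P→4.
Schedule N@1, Q@1, R@2, M@2, O@3, P@4: d1:5  d2:5  d3:4  d4:5  d5:3  d6:0 — peak 5.

5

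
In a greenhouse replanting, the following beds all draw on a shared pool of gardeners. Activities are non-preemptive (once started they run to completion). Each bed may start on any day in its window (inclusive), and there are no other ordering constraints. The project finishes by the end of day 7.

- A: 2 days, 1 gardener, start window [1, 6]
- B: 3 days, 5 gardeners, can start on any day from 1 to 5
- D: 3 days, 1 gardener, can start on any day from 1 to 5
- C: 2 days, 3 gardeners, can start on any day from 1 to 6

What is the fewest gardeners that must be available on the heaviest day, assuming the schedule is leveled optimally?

Early-start (A@1, B@1, D@1, C@1) gives peak 10: d1:10  d2:10  d3:6  d4:0  d5:0  d6:0  d7:0.
Shift B→4.
Schedule A@1, B@4, D@1, C@1: d1:5  d2:5  d3:1  d4:5  d5:5  d6:5  d7:0 — peak 5.

5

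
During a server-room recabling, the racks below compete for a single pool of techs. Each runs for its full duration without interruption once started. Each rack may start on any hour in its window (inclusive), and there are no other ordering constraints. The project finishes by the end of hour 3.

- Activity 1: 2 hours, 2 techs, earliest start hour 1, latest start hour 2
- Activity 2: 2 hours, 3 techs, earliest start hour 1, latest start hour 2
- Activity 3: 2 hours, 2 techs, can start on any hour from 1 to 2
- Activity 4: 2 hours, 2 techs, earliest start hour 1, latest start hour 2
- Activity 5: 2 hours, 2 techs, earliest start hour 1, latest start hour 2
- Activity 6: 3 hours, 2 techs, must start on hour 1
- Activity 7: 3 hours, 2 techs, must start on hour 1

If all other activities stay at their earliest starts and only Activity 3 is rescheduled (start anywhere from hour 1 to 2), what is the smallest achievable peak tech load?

15

Activity 3@1: h1:15  h2:15  h3:4 → peak 15
Activity 3@2: h1:13  h2:15  h3:6 → peak 15
Best is Activity 3@1, peak 15.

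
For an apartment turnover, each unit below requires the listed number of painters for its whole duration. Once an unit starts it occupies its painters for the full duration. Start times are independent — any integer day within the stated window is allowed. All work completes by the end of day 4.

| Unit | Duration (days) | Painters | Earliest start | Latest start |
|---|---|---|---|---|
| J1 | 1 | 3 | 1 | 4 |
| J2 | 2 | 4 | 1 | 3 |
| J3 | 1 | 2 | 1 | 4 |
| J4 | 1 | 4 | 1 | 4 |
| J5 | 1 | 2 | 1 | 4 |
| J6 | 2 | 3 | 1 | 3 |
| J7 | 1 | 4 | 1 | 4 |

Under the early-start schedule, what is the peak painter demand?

Early-start schedule: J1@1, J2@1, J3@1, J4@1, J5@1, J6@1, J7@1.
Load per day: day 1: 22, day 2: 7, day 3: 0, day 4: 0.
Peak is 22.

22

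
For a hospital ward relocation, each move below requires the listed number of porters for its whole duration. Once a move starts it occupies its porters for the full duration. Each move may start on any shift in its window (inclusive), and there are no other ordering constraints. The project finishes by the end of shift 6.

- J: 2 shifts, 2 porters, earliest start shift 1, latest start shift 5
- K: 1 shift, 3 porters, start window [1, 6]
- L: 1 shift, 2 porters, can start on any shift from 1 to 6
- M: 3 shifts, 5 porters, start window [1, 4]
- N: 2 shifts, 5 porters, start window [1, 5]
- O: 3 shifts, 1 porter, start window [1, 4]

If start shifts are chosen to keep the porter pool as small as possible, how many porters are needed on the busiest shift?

Early-start (J@1, K@1, L@1, M@1, N@1, O@1) gives peak 18: s1:18  s2:13  s3:6  s4:0  s5:0  s6:0.
Shift M→2, N→5, O→3.
Schedule J@1, K@1, L@1, M@2, N@5, O@3: s1:7  s2:7  s3:6  s4:6  s5:6  s6:5 — peak 7.
Total porter-shifts = 37 over 6 shifts ⇒ peak ≥ ⌈37/6⌉ = 7, so 7 is optimal.

7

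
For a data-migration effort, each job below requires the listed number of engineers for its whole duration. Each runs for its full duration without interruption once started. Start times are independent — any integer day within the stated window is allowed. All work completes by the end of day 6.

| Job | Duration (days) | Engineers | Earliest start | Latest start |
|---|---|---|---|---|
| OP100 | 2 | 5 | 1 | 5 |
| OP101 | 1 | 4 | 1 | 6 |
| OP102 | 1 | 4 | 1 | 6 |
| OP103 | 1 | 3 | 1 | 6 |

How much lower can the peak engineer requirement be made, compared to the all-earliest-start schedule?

Early-start peak: d1:16  d2:5  d3:0  d4:0  d5:0  d6:0 ⇒ 16.
Leveled (OP100@1, OP101@3, OP102@4, OP103@5): d1:5  d2:5  d3:4  d4:4  d5:3  d6:0 ⇒ 5.
Reduction 16 − 5 = 11.

11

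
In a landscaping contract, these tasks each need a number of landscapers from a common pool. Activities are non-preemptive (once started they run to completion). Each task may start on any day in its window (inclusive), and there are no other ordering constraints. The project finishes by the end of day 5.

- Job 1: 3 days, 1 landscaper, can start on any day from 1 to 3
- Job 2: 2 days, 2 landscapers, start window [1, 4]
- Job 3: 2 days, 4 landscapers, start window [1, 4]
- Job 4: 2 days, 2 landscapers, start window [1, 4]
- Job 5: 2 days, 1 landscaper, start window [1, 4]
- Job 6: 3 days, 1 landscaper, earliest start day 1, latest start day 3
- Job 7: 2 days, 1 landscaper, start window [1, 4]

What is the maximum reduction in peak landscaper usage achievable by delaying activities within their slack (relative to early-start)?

Early-start peak: d1:12  d2:12  d3:2  d4:0  d5:0 ⇒ 12.
Leveled (Job 1@1, Job 2@1, Job 3@3, Job 4@1, Job 5@1, Job 6@3, Job 7@4): d1:6  d2:6  d3:6  d4:6  d5:2 ⇒ 6.
Reduction 12 − 6 = 6.

6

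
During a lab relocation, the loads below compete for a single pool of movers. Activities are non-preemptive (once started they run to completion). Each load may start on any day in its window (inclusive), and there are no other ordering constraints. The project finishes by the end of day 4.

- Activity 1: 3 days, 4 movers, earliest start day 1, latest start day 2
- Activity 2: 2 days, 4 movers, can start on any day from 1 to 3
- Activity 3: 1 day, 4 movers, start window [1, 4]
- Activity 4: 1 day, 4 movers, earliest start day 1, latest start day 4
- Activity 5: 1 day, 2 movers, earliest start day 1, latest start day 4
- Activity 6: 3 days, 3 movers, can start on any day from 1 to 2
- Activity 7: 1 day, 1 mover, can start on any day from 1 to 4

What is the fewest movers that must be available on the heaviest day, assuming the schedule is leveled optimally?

11

Early-start (Activity 1@1, Activity 2@1, Activity 3@1, Activity 4@1, Activity 5@1, Activity 6@1, Activity 7@1) gives peak 22: d1:22  d2:11  d3:7  d4:0.
Shift Activity 3→3, Activity 4→4, Activity 6→2.
Schedule Activity 1@1, Activity 2@1, Activity 3@3, Activity 4@4, Activity 5@1, Activity 6@2, Activity 7@1: d1:11  d2:11  d3:11  d4:7 — peak 11.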